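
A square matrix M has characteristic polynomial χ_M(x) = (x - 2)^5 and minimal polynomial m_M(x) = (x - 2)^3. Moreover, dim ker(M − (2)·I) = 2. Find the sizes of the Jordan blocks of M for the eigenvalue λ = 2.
Block sizes for λ = 2: [3, 2]

Step 1 — from the characteristic polynomial, algebraic multiplicity of λ = 2 is 5. From dim ker(M − (2)·I) = 2, there are exactly 2 Jordan blocks for λ = 2.
Step 2 — from the minimal polynomial, the factor (x − 2)^3 tells us the largest block for λ = 2 has size 3.
Step 3 — with total size 5, 2 blocks, and largest block 3, the block sizes (in nonincreasing order) are [3, 2].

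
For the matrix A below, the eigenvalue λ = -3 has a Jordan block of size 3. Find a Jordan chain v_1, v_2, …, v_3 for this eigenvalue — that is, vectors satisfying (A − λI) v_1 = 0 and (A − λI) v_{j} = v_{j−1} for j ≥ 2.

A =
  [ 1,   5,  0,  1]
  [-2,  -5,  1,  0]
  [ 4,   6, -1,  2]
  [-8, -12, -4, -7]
A Jordan chain for λ = -3 of length 3:
v_1 = (-2, 0, -4, 8)ᵀ
v_2 = (4, -2, 4, -8)ᵀ
v_3 = (1, 0, 0, 0)ᵀ

Let N = A − (-3)·I. We want v_3 with N^3 v_3 = 0 but N^2 v_3 ≠ 0; then v_{j-1} := N · v_j for j = 3, …, 2.

Pick v_3 = (1, 0, 0, 0)ᵀ.
Then v_2 = N · v_3 = (4, -2, 4, -8)ᵀ.
Then v_1 = N · v_2 = (-2, 0, -4, 8)ᵀ.

Sanity check: (A − (-3)·I) v_1 = (0, 0, 0, 0)ᵀ = 0. ✓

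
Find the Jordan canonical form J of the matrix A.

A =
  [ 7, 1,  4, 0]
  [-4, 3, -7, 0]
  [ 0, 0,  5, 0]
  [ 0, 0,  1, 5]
J_3(5) ⊕ J_1(5)

The characteristic polynomial is
  det(x·I − A) = x^4 - 20*x^3 + 150*x^2 - 500*x + 625 = (x - 5)^4

Eigenvalues and multiplicities (the geometric multiplicity of λ is n − rank(A − λI), which equals the number of Jordan blocks for λ):
  λ = 5: algebraic multiplicity = 4, geometric multiplicity = 2

Determining the block sizes for each eigenvalue:
  λ = 5: with am = 4 and gm = 2, the partition is not yet determined (e.g. several partitions of 4 into 2 parts exist). Let N = A − (5)·I. Computing rank(N^1) = 2, rank(N^2) = 1, rank(N^3) = 0; the number of blocks of size ≥ j is rank(N^{j−1}) − rank(N^j), giving [2, 1, 1]. So we have 1 block(s) of size 3, 1 block(s) of size 1 → block sizes [3, 1]

Assembling the blocks gives a Jordan form
J =
  [5, 1, 0, 0]
  [0, 5, 1, 0]
  [0, 0, 5, 0]
  [0, 0, 0, 5]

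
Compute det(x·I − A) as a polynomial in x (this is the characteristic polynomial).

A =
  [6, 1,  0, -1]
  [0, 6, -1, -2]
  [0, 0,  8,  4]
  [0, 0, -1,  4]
x^4 - 24*x^3 + 216*x^2 - 864*x + 1296

Expanding det(x·I − A) (e.g. by cofactor expansion or by noting that A is similar to its Jordan form J, which has the same characteristic polynomial as A) gives
  χ_A(x) = x^4 - 24*x^3 + 216*x^2 - 864*x + 1296
which factors as (x - 6)^4. The eigenvalues (with algebraic multiplicities) are λ = 6 with multiplicity 4.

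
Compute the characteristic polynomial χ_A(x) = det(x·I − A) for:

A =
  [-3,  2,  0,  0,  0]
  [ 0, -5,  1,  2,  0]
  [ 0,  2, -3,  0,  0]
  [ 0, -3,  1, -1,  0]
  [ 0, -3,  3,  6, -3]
x^5 + 15*x^4 + 90*x^3 + 270*x^2 + 405*x + 243

Expanding det(x·I − A) (e.g. by cofactor expansion or by noting that A is similar to its Jordan form J, which has the same characteristic polynomial as A) gives
  χ_A(x) = x^5 + 15*x^4 + 90*x^3 + 270*x^2 + 405*x + 243
which factors as (x + 3)^5. The eigenvalues (with algebraic multiplicities) are λ = -3 with multiplicity 5.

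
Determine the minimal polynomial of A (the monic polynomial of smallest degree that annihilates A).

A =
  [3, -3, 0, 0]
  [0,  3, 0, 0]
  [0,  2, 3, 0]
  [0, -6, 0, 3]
x^2 - 6*x + 9

The characteristic polynomial is χ_A(x) = (x - 3)^4, so the eigenvalues are known. The minimal polynomial is
  m_A(x) = Π_λ (x − λ)^{k_λ}
where k_λ is the size of the *largest* Jordan block for λ (equivalently, the smallest k with (A − λI)^k v = 0 for every generalised eigenvector v of λ).

  λ = 3: largest Jordan block has size 2, contributing (x − 3)^2

So m_A(x) = (x - 3)^2 = x^2 - 6*x + 9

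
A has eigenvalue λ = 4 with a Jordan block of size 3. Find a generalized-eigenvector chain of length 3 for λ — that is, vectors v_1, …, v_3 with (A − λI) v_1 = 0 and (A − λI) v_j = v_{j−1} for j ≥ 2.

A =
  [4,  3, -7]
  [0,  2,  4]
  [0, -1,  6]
A Jordan chain for λ = 4 of length 3:
v_1 = (1, 0, 0)ᵀ
v_2 = (3, -2, -1)ᵀ
v_3 = (0, 1, 0)ᵀ

Let N = A − (4)·I. We want v_3 with N^3 v_3 = 0 but N^2 v_3 ≠ 0; then v_{j-1} := N · v_j for j = 3, …, 2.

Pick v_3 = (0, 1, 0)ᵀ.
Then v_2 = N · v_3 = (3, -2, -1)ᵀ.
Then v_1 = N · v_2 = (1, 0, 0)ᵀ.

Sanity check: (A − (4)·I) v_1 = (0, 0, 0)ᵀ = 0. ✓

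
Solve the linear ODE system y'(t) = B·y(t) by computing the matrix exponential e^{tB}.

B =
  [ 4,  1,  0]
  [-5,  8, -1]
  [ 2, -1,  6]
e^{tB} =
  [-t^2*exp(6*t)/2 - 2*t*exp(6*t) + exp(6*t), t*exp(6*t), -t^2*exp(6*t)/2]
  [-t^2*exp(6*t) - 5*t*exp(6*t), 2*t*exp(6*t) + exp(6*t), -t^2*exp(6*t) - t*exp(6*t)]
  [t^2*exp(6*t)/2 + 2*t*exp(6*t), -t*exp(6*t), t^2*exp(6*t)/2 + exp(6*t)]

Strategy: write B = P · J · P⁻¹ where J is a Jordan canonical form, so e^{tB} = P · e^{tJ} · P⁻¹, and e^{tJ} can be computed block-by-block.

B has Jordan form
J =
  [6, 1, 0]
  [0, 6, 1]
  [0, 0, 6]
(up to reordering of blocks).

Per-block formulas:
  For a 3×3 Jordan block J_3(6): exp(t · J_3(6)) = e^(6t)·(I + t·N + (t^2/2)·N^2), where N is the 3×3 nilpotent shift.

After assembling e^{tJ} and conjugating by P, we get:

e^{tB} =
  [-t^2*exp(6*t)/2 - 2*t*exp(6*t) + exp(6*t), t*exp(6*t), -t^2*exp(6*t)/2]
  [-t^2*exp(6*t) - 5*t*exp(6*t), 2*t*exp(6*t) + exp(6*t), -t^2*exp(6*t) - t*exp(6*t)]
  [t^2*exp(6*t)/2 + 2*t*exp(6*t), -t*exp(6*t), t^2*exp(6*t)/2 + exp(6*t)]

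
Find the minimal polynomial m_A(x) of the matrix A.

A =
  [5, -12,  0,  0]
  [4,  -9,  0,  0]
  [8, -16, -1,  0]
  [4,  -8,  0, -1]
x^2 + 4*x + 3

The characteristic polynomial is χ_A(x) = (x + 1)^3*(x + 3), so the eigenvalues are known. The minimal polynomial is
  m_A(x) = Π_λ (x − λ)^{k_λ}
where k_λ is the size of the *largest* Jordan block for λ (equivalently, the smallest k with (A − λI)^k v = 0 for every generalised eigenvector v of λ).

  λ = -3: largest Jordan block has size 1, contributing (x + 3)
  λ = -1: largest Jordan block has size 1, contributing (x + 1)

So m_A(x) = (x + 1)*(x + 3) = x^2 + 4*x + 3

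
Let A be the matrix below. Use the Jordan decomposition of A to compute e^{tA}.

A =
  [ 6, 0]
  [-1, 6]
e^{tA} =
  [exp(6*t), 0]
  [-t*exp(6*t), exp(6*t)]

Strategy: write A = P · J · P⁻¹ where J is a Jordan canonical form, so e^{tA} = P · e^{tJ} · P⁻¹, and e^{tJ} can be computed block-by-block.

A has Jordan form
J =
  [6, 1]
  [0, 6]
(up to reordering of blocks).

Per-block formulas:
  For a 2×2 Jordan block J_2(6): exp(t · J_2(6)) = e^(6t)·(I + t·N), where N is the 2×2 nilpotent shift.

After assembling e^{tJ} and conjugating by P, we get:

e^{tA} =
  [exp(6*t), 0]
  [-t*exp(6*t), exp(6*t)]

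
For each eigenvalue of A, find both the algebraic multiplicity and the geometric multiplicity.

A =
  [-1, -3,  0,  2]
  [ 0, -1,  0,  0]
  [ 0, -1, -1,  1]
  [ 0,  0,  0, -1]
λ = -1: alg = 4, geom = 2

Step 1 — factor the characteristic polynomial to read off the algebraic multiplicities:
  χ_A(x) = (x + 1)^4

Step 2 — compute geometric multiplicities via the rank-nullity identity g(λ) = n − rank(A − λI):
  rank(A − (-1)·I) = 2, so dim ker(A − (-1)·I) = n − 2 = 2

Summary:
  λ = -1: algebraic multiplicity = 4, geometric multiplicity = 2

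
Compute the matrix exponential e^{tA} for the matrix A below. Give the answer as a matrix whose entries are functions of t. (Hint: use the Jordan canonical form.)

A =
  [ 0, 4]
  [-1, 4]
e^{tA} =
  [-2*t*exp(2*t) + exp(2*t), 4*t*exp(2*t)]
  [-t*exp(2*t), 2*t*exp(2*t) + exp(2*t)]

Strategy: write A = P · J · P⁻¹ where J is a Jordan canonical form, so e^{tA} = P · e^{tJ} · P⁻¹, and e^{tJ} can be computed block-by-block.

A has Jordan form
J =
  [2, 1]
  [0, 2]
(up to reordering of blocks).

Per-block formulas:
  For a 2×2 Jordan block J_2(2): exp(t · J_2(2)) = e^(2t)·(I + t·N), where N is the 2×2 nilpotent shift.

After assembling e^{tJ} and conjugating by P, we get:

e^{tA} =
  [-2*t*exp(2*t) + exp(2*t), 4*t*exp(2*t)]
  [-t*exp(2*t), 2*t*exp(2*t) + exp(2*t)]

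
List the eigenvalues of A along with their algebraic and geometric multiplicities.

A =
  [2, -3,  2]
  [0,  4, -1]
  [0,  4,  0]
λ = 2: alg = 3, geom = 1

Step 1 — factor the characteristic polynomial to read off the algebraic multiplicities:
  χ_A(x) = (x - 2)^3

Step 2 — compute geometric multiplicities via the rank-nullity identity g(λ) = n − rank(A − λI):
  rank(A − (2)·I) = 2, so dim ker(A − (2)·I) = n − 2 = 1

Summary:
  λ = 2: algebraic multiplicity = 3, geometric multiplicity = 1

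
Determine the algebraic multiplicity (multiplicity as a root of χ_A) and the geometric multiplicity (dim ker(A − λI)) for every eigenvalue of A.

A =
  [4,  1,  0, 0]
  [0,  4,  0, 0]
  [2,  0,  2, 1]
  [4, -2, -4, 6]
λ = 4: alg = 4, geom = 2

Step 1 — factor the characteristic polynomial to read off the algebraic multiplicities:
  χ_A(x) = (x - 4)^4

Step 2 — compute geometric multiplicities via the rank-nullity identity g(λ) = n − rank(A − λI):
  rank(A − (4)·I) = 2, so dim ker(A − (4)·I) = n − 2 = 2

Summary:
  λ = 4: algebraic multiplicity = 4, geometric multiplicity = 2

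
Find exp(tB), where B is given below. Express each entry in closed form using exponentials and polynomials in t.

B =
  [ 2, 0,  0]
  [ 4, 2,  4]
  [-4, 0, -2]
e^{tB} =
  [exp(2*t), 0, 0]
  [exp(2*t) - exp(-2*t), exp(2*t), exp(2*t) - exp(-2*t)]
  [-exp(2*t) + exp(-2*t), 0, exp(-2*t)]

Strategy: write B = P · J · P⁻¹ where J is a Jordan canonical form, so e^{tB} = P · e^{tJ} · P⁻¹, and e^{tJ} can be computed block-by-block.

B has Jordan form
J =
  [-2, 0, 0]
  [ 0, 2, 0]
  [ 0, 0, 2]
(up to reordering of blocks).

Per-block formulas:
  For a 1×1 block at λ = 2: exp(t · [2]) = [e^(2t)].
  For a 1×1 block at λ = -2: exp(t · [-2]) = [e^(-2t)].

After assembling e^{tJ} and conjugating by P, we get:

e^{tB} =
  [exp(2*t), 0, 0]
  [exp(2*t) - exp(-2*t), exp(2*t), exp(2*t) - exp(-2*t)]
  [-exp(2*t) + exp(-2*t), 0, exp(-2*t)]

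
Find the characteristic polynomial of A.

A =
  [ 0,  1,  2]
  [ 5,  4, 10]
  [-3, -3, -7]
x^3 + 3*x^2 + 3*x + 1

Expanding det(x·I − A) (e.g. by cofactor expansion or by noting that A is similar to its Jordan form J, which has the same characteristic polynomial as A) gives
  χ_A(x) = x^3 + 3*x^2 + 3*x + 1
which factors as (x + 1)^3. The eigenvalues (with algebraic multiplicities) are λ = -1 with multiplicity 3.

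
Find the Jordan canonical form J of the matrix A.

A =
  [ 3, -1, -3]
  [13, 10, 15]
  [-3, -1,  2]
J_3(5)

The characteristic polynomial is
  det(x·I − A) = x^3 - 15*x^2 + 75*x - 125 = (x - 5)^3

Eigenvalues and multiplicities (the geometric multiplicity of λ is n − rank(A − λI), which equals the number of Jordan blocks for λ):
  λ = 5: algebraic multiplicity = 3, geometric multiplicity = 1

Determining the block sizes for each eigenvalue:
  λ = 5: one block (gm = 1), so the single block has size am = 3 → block sizes [3]

Assembling the blocks gives a Jordan form
J =
  [5, 1, 0]
  [0, 5, 1]
  [0, 0, 5]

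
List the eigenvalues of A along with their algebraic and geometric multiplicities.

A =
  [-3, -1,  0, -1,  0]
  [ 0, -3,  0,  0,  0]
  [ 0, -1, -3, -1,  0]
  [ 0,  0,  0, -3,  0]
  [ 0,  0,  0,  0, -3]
λ = -3: alg = 5, geom = 4

Step 1 — factor the characteristic polynomial to read off the algebraic multiplicities:
  χ_A(x) = (x + 3)^5

Step 2 — compute geometric multiplicities via the rank-nullity identity g(λ) = n − rank(A − λI):
  rank(A − (-3)·I) = 1, so dim ker(A − (-3)·I) = n − 1 = 4

Summary:
  λ = -3: algebraic multiplicity = 5, geometric multiplicity = 4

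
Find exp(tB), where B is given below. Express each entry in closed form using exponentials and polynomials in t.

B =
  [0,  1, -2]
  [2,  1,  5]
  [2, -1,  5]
e^{tB} =
  [t^2*exp(2*t) - 2*t*exp(2*t) + exp(2*t), -t^2*exp(2*t)/2 + t*exp(2*t), 3*t^2*exp(2*t)/2 - 2*t*exp(2*t)]
  [2*t^2*exp(2*t) + 2*t*exp(2*t), -t^2*exp(2*t) - t*exp(2*t) + exp(2*t), 3*t^2*exp(2*t) + 5*t*exp(2*t)]
  [2*t*exp(2*t), -t*exp(2*t), 3*t*exp(2*t) + exp(2*t)]

Strategy: write B = P · J · P⁻¹ where J is a Jordan canonical form, so e^{tB} = P · e^{tJ} · P⁻¹, and e^{tJ} can be computed block-by-block.

B has Jordan form
J =
  [2, 1, 0]
  [0, 2, 1]
  [0, 0, 2]
(up to reordering of blocks).

Per-block formulas:
  For a 3×3 Jordan block J_3(2): exp(t · J_3(2)) = e^(2t)·(I + t·N + (t^2/2)·N^2), where N is the 3×3 nilpotent shift.

After assembling e^{tJ} and conjugating by P, we get:

e^{tB} =
  [t^2*exp(2*t) - 2*t*exp(2*t) + exp(2*t), -t^2*exp(2*t)/2 + t*exp(2*t), 3*t^2*exp(2*t)/2 - 2*t*exp(2*t)]
  [2*t^2*exp(2*t) + 2*t*exp(2*t), -t^2*exp(2*t) - t*exp(2*t) + exp(2*t), 3*t^2*exp(2*t) + 5*t*exp(2*t)]
  [2*t*exp(2*t), -t*exp(2*t), 3*t*exp(2*t) + exp(2*t)]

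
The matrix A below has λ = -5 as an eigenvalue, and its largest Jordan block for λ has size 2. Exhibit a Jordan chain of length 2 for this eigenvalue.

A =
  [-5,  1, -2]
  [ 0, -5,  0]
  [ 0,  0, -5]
A Jordan chain for λ = -5 of length 2:
v_1 = (1, 0, 0)ᵀ
v_2 = (0, 1, 0)ᵀ

Let N = A − (-5)·I. We want v_2 with N^2 v_2 = 0 but N^1 v_2 ≠ 0; then v_{j-1} := N · v_j for j = 2, …, 2.

Pick v_2 = (0, 1, 0)ᵀ.
Then v_1 = N · v_2 = (1, 0, 0)ᵀ.

Sanity check: (A − (-5)·I) v_1 = (0, 0, 0)ᵀ = 0. ✓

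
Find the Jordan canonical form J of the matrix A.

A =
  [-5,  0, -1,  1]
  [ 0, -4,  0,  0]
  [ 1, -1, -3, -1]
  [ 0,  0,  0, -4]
J_3(-4) ⊕ J_1(-4)

The characteristic polynomial is
  det(x·I − A) = x^4 + 16*x^3 + 96*x^2 + 256*x + 256 = (x + 4)^4

Eigenvalues and multiplicities (the geometric multiplicity of λ is n − rank(A − λI), which equals the number of Jordan blocks for λ):
  λ = -4: algebraic multiplicity = 4, geometric multiplicity = 2

Determining the block sizes for each eigenvalue:
  λ = -4: with am = 4 and gm = 2, the partition is not yet determined (e.g. several partitions of 4 into 2 parts exist). Let N = A − (-4)·I. Computing rank(N^1) = 2, rank(N^2) = 1, rank(N^3) = 0; the number of blocks of size ≥ j is rank(N^{j−1}) − rank(N^j), giving [2, 1, 1]. So we have 1 block(s) of size 3, 1 block(s) of size 1 → block sizes [3, 1]

Assembling the blocks gives a Jordan form
J =
  [-4,  1,  0,  0]
  [ 0, -4,  1,  0]
  [ 0,  0, -4,  0]
  [ 0,  0,  0, -4]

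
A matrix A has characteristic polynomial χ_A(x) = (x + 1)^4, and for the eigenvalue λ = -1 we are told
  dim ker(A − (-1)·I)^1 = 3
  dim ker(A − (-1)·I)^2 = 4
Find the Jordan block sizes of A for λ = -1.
Block sizes for λ = -1: [2, 1, 1]

From the dimensions of kernels of powers, the number of Jordan blocks of size at least j is d_j − d_{j−1} where d_j = dim ker(N^j) (with d_0 = 0). Computing the differences gives [3, 1].
The number of blocks of size exactly k is (#blocks of size ≥ k) − (#blocks of size ≥ k + 1), so the partition is: 2 block(s) of size 1, 1 block(s) of size 2.
In nonincreasing order the block sizes are [2, 1, 1].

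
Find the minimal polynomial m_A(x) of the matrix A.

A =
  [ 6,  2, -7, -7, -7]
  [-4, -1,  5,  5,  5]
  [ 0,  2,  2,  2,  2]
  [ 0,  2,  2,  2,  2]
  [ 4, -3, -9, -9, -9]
x^3

The characteristic polynomial is χ_A(x) = x^5, so the eigenvalues are known. The minimal polynomial is
  m_A(x) = Π_λ (x − λ)^{k_λ}
where k_λ is the size of the *largest* Jordan block for λ (equivalently, the smallest k with (A − λI)^k v = 0 for every generalised eigenvector v of λ).

  λ = 0: largest Jordan block has size 3, contributing (x − 0)^3

So m_A(x) = x^3 = x^3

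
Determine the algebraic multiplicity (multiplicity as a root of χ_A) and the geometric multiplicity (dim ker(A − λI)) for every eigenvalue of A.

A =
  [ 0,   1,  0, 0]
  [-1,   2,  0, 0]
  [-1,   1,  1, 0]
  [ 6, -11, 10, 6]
λ = 1: alg = 3, geom = 2; λ = 6: alg = 1, geom = 1

Step 1 — factor the characteristic polynomial to read off the algebraic multiplicities:
  χ_A(x) = (x - 6)*(x - 1)^3

Step 2 — compute geometric multiplicities via the rank-nullity identity g(λ) = n − rank(A − λI):
  rank(A − (1)·I) = 2, so dim ker(A − (1)·I) = n − 2 = 2
  rank(A − (6)·I) = 3, so dim ker(A − (6)·I) = n − 3 = 1

Summary:
  λ = 1: algebraic multiplicity = 3, geometric multiplicity = 2
  λ = 6: algebraic multiplicity = 1, geometric multiplicity = 1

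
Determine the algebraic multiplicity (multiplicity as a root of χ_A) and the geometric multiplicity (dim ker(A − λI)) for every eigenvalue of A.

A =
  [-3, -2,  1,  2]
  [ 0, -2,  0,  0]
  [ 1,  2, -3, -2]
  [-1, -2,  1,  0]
λ = -2: alg = 4, geom = 3

Step 1 — factor the characteristic polynomial to read off the algebraic multiplicities:
  χ_A(x) = (x + 2)^4

Step 2 — compute geometric multiplicities via the rank-nullity identity g(λ) = n − rank(A − λI):
  rank(A − (-2)·I) = 1, so dim ker(A − (-2)·I) = n − 1 = 3

Summary:
  λ = -2: algebraic multiplicity = 4, geometric multiplicity = 3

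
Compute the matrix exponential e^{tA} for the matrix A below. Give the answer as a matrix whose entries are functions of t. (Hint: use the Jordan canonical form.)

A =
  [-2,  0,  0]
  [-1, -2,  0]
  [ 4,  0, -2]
e^{tA} =
  [exp(-2*t), 0, 0]
  [-t*exp(-2*t), exp(-2*t), 0]
  [4*t*exp(-2*t), 0, exp(-2*t)]

Strategy: write A = P · J · P⁻¹ where J is a Jordan canonical form, so e^{tA} = P · e^{tJ} · P⁻¹, and e^{tJ} can be computed block-by-block.

A has Jordan form
J =
  [-2,  1,  0]
  [ 0, -2,  0]
  [ 0,  0, -2]
(up to reordering of blocks).

Per-block formulas:
  For a 1×1 block at λ = -2: exp(t · [-2]) = [e^(-2t)].
  For a 2×2 Jordan block J_2(-2): exp(t · J_2(-2)) = e^(-2t)·(I + t·N), where N is the 2×2 nilpotent shift.

After assembling e^{tJ} and conjugating by P, we get:

e^{tA} =
  [exp(-2*t), 0, 0]
  [-t*exp(-2*t), exp(-2*t), 0]
  [4*t*exp(-2*t), 0, exp(-2*t)]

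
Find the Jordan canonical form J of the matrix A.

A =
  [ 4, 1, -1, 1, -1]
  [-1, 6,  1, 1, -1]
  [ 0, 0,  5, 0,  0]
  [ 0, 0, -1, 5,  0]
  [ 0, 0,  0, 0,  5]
J_3(5) ⊕ J_1(5) ⊕ J_1(5)

The characteristic polynomial is
  det(x·I − A) = x^5 - 25*x^4 + 250*x^3 - 1250*x^2 + 3125*x - 3125 = (x - 5)^5

Eigenvalues and multiplicities (the geometric multiplicity of λ is n − rank(A − λI), which equals the number of Jordan blocks for λ):
  λ = 5: algebraic multiplicity = 5, geometric multiplicity = 3

Determining the block sizes for each eigenvalue:
  λ = 5: with am = 5 and gm = 3, the partition is not yet determined (e.g. several partitions of 5 into 3 parts exist). Let N = A − (5)·I. Computing rank(N^1) = 2, rank(N^2) = 1, rank(N^3) = 0; the number of blocks of size ≥ j is rank(N^{j−1}) − rank(N^j), giving [3, 1, 1]. So we have 1 block(s) of size 3, 2 block(s) of size 1 → block sizes [3, 1, 1]

Assembling the blocks gives a Jordan form
J =
  [5, 1, 0, 0, 0]
  [0, 5, 1, 0, 0]
  [0, 0, 5, 0, 0]
  [0, 0, 0, 5, 0]
  [0, 0, 0, 0, 5]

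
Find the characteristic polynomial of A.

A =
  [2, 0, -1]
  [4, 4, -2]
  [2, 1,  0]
x^3 - 6*x^2 + 12*x - 8

Expanding det(x·I − A) (e.g. by cofactor expansion or by noting that A is similar to its Jordan form J, which has the same characteristic polynomial as A) gives
  χ_A(x) = x^3 - 6*x^2 + 12*x - 8
which factors as (x - 2)^3. The eigenvalues (with algebraic multiplicities) are λ = 2 with multiplicity 3.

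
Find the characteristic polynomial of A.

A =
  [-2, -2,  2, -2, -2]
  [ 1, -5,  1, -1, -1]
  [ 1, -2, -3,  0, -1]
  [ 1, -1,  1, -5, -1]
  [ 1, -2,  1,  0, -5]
x^5 + 20*x^4 + 160*x^3 + 640*x^2 + 1280*x + 1024

Expanding det(x·I − A) (e.g. by cofactor expansion or by noting that A is similar to its Jordan form J, which has the same characteristic polynomial as A) gives
  χ_A(x) = x^5 + 20*x^4 + 160*x^3 + 640*x^2 + 1280*x + 1024
which factors as (x + 4)^5. The eigenvalues (with algebraic multiplicities) are λ = -4 with multiplicity 5.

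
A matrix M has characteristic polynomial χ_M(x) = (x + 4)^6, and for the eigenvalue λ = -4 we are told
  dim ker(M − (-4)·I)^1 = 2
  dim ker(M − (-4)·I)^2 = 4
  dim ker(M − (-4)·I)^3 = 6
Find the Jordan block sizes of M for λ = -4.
Block sizes for λ = -4: [3, 3]

From the dimensions of kernels of powers, the number of Jordan blocks of size at least j is d_j − d_{j−1} where d_j = dim ker(N^j) (with d_0 = 0). Computing the differences gives [2, 2, 2].
The number of blocks of size exactly k is (#blocks of size ≥ k) − (#blocks of size ≥ k + 1), so the partition is: 2 block(s) of size 3.
In nonincreasing order the block sizes are [3, 3].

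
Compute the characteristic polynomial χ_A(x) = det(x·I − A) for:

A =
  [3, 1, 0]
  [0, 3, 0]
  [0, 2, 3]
x^3 - 9*x^2 + 27*x - 27

Expanding det(x·I − A) (e.g. by cofactor expansion or by noting that A is similar to its Jordan form J, which has the same characteristic polynomial as A) gives
  χ_A(x) = x^3 - 9*x^2 + 27*x - 27
which factors as (x - 3)^3. The eigenvalues (with algebraic multiplicities) are λ = 3 with multiplicity 3.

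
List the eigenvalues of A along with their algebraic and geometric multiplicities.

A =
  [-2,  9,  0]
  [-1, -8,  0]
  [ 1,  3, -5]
λ = -5: alg = 3, geom = 2

Step 1 — factor the characteristic polynomial to read off the algebraic multiplicities:
  χ_A(x) = (x + 5)^3

Step 2 — compute geometric multiplicities via the rank-nullity identity g(λ) = n − rank(A − λI):
  rank(A − (-5)·I) = 1, so dim ker(A − (-5)·I) = n − 1 = 2

Summary:
  λ = -5: algebraic multiplicity = 3, geometric multiplicity = 2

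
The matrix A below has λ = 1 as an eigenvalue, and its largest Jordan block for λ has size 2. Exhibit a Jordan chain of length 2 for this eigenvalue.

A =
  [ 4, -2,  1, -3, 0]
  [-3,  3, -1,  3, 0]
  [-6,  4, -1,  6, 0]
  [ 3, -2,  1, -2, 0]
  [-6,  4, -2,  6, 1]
A Jordan chain for λ = 1 of length 2:
v_1 = (3, -3, -6, 3, -6)ᵀ
v_2 = (1, 0, 0, 0, 0)ᵀ

Let N = A − (1)·I. We want v_2 with N^2 v_2 = 0 but N^1 v_2 ≠ 0; then v_{j-1} := N · v_j for j = 2, …, 2.

Pick v_2 = (1, 0, 0, 0, 0)ᵀ.
Then v_1 = N · v_2 = (3, -3, -6, 3, -6)ᵀ.

Sanity check: (A − (1)·I) v_1 = (0, 0, 0, 0, 0)ᵀ = 0. ✓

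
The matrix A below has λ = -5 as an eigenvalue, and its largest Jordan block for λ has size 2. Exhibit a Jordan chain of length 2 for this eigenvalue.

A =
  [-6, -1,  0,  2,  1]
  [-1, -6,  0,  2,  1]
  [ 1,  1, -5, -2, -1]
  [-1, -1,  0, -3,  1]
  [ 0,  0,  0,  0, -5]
A Jordan chain for λ = -5 of length 2:
v_1 = (-1, -1, 1, -1, 0)ᵀ
v_2 = (1, 0, 0, 0, 0)ᵀ

Let N = A − (-5)·I. We want v_2 with N^2 v_2 = 0 but N^1 v_2 ≠ 0; then v_{j-1} := N · v_j for j = 2, …, 2.

Pick v_2 = (1, 0, 0, 0, 0)ᵀ.
Then v_1 = N · v_2 = (-1, -1, 1, -1, 0)ᵀ.

Sanity check: (A − (-5)·I) v_1 = (0, 0, 0, 0, 0)ᵀ = 0. ✓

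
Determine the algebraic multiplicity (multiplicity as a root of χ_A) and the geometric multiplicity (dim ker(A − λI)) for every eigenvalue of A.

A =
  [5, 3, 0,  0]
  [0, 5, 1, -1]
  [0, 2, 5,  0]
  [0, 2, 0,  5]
λ = 5: alg = 4, geom = 2

Step 1 — factor the characteristic polynomial to read off the algebraic multiplicities:
  χ_A(x) = (x - 5)^4

Step 2 — compute geometric multiplicities via the rank-nullity identity g(λ) = n − rank(A − λI):
  rank(A − (5)·I) = 2, so dim ker(A − (5)·I) = n − 2 = 2

Summary:
  λ = 5: algebraic multiplicity = 4, geometric multiplicity = 2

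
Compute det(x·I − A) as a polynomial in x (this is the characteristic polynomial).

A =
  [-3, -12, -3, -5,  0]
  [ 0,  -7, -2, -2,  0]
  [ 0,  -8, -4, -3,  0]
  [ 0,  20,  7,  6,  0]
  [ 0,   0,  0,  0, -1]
x^5 + 9*x^4 + 30*x^3 + 46*x^2 + 33*x + 9

Expanding det(x·I − A) (e.g. by cofactor expansion or by noting that A is similar to its Jordan form J, which has the same characteristic polynomial as A) gives
  χ_A(x) = x^5 + 9*x^4 + 30*x^3 + 46*x^2 + 33*x + 9
which factors as (x + 1)^3*(x + 3)^2. The eigenvalues (with algebraic multiplicities) are λ = -3 with multiplicity 2, λ = -1 with multiplicity 3.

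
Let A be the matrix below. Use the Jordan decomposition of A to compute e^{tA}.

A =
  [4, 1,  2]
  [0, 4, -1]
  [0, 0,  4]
e^{tA} =
  [exp(4*t), t*exp(4*t), -t^2*exp(4*t)/2 + 2*t*exp(4*t)]
  [0, exp(4*t), -t*exp(4*t)]
  [0, 0, exp(4*t)]

Strategy: write A = P · J · P⁻¹ where J is a Jordan canonical form, so e^{tA} = P · e^{tJ} · P⁻¹, and e^{tJ} can be computed block-by-block.

A has Jordan form
J =
  [4, 1, 0]
  [0, 4, 1]
  [0, 0, 4]
(up to reordering of blocks).

Per-block formulas:
  For a 3×3 Jordan block J_3(4): exp(t · J_3(4)) = e^(4t)·(I + t·N + (t^2/2)·N^2), where N is the 3×3 nilpotent shift.

After assembling e^{tJ} and conjugating by P, we get:

e^{tA} =
  [exp(4*t), t*exp(4*t), -t^2*exp(4*t)/2 + 2*t*exp(4*t)]
  [0, exp(4*t), -t*exp(4*t)]
  [0, 0, exp(4*t)]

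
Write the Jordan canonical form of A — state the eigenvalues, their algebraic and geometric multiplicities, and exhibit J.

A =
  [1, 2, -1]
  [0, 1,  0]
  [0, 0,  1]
J_2(1) ⊕ J_1(1)

The characteristic polynomial is
  det(x·I − A) = x^3 - 3*x^2 + 3*x - 1 = (x - 1)^3

Eigenvalues and multiplicities (the geometric multiplicity of λ is n − rank(A − λI), which equals the number of Jordan blocks for λ):
  λ = 1: algebraic multiplicity = 3, geometric multiplicity = 2

Determining the block sizes for each eigenvalue:
  λ = 1: 2 blocks summing to 3 forces exactly one block of size 2 and the rest size 1 → block sizes [2, 1]

Assembling the blocks gives a Jordan form
J =
  [1, 1, 0]
  [0, 1, 0]
  [0, 0, 1]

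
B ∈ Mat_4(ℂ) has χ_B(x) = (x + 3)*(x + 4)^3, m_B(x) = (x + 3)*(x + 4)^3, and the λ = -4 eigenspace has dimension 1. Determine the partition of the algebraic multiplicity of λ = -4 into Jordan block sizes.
Block sizes for λ = -4: [3]

Step 1 — from the characteristic polynomial, algebraic multiplicity of λ = -4 is 3. From dim ker(B − (-4)·I) = 1, there are exactly 1 Jordan blocks for λ = -4.
Step 2 — from the minimal polynomial, the factor (x + 4)^3 tells us the largest block for λ = -4 has size 3.
Step 3 — with total size 3, 1 blocks, and largest block 3, the block sizes (in nonincreasing order) are [3].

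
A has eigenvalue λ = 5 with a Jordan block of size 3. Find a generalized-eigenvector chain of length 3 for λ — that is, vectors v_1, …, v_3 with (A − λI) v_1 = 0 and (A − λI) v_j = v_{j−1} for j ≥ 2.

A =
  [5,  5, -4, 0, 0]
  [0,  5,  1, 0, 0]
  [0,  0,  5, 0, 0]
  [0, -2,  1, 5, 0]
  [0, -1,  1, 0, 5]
A Jordan chain for λ = 5 of length 3:
v_1 = (5, 0, 0, -2, -1)ᵀ
v_2 = (-4, 1, 0, 1, 1)ᵀ
v_3 = (0, 0, 1, 0, 0)ᵀ

Let N = A − (5)·I. We want v_3 with N^3 v_3 = 0 but N^2 v_3 ≠ 0; then v_{j-1} := N · v_j for j = 3, …, 2.

Pick v_3 = (0, 0, 1, 0, 0)ᵀ.
Then v_2 = N · v_3 = (-4, 1, 0, 1, 1)ᵀ.
Then v_1 = N · v_2 = (5, 0, 0, -2, -1)ᵀ.

Sanity check: (A − (5)·I) v_1 = (0, 0, 0, 0, 0)ᵀ = 0. ✓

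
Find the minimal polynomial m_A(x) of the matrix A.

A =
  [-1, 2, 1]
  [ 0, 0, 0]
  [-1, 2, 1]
x^2

The characteristic polynomial is χ_A(x) = x^3, so the eigenvalues are known. The minimal polynomial is
  m_A(x) = Π_λ (x − λ)^{k_λ}
where k_λ is the size of the *largest* Jordan block for λ (equivalently, the smallest k with (A − λI)^k v = 0 for every generalised eigenvector v of λ).

  λ = 0: largest Jordan block has size 2, contributing (x − 0)^2

So m_A(x) = x^2 = x^2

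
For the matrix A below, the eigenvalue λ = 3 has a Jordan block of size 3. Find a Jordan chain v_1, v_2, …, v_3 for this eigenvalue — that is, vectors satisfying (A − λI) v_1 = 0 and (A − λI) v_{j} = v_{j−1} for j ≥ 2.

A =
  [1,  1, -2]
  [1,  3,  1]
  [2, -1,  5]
A Jordan chain for λ = 3 of length 3:
v_1 = (1, 0, -1)ᵀ
v_2 = (-2, 1, 2)ᵀ
v_3 = (1, 0, 0)ᵀ

Let N = A − (3)·I. We want v_3 with N^3 v_3 = 0 but N^2 v_3 ≠ 0; then v_{j-1} := N · v_j for j = 3, …, 2.

Pick v_3 = (1, 0, 0)ᵀ.
Then v_2 = N · v_3 = (-2, 1, 2)ᵀ.
Then v_1 = N · v_2 = (1, 0, -1)ᵀ.

Sanity check: (A − (3)·I) v_1 = (0, 0, 0)ᵀ = 0. ✓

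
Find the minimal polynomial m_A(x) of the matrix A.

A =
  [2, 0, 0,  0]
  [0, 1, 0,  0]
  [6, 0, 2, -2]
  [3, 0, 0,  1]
x^2 - 3*x + 2

The characteristic polynomial is χ_A(x) = (x - 2)^2*(x - 1)^2, so the eigenvalues are known. The minimal polynomial is
  m_A(x) = Π_λ (x − λ)^{k_λ}
where k_λ is the size of the *largest* Jordan block for λ (equivalently, the smallest k with (A − λI)^k v = 0 for every generalised eigenvector v of λ).

  λ = 1: largest Jordan block has size 1, contributing (x − 1)
  λ = 2: largest Jordan block has size 1, contributing (x − 2)

So m_A(x) = (x - 2)*(x - 1) = x^2 - 3*x + 2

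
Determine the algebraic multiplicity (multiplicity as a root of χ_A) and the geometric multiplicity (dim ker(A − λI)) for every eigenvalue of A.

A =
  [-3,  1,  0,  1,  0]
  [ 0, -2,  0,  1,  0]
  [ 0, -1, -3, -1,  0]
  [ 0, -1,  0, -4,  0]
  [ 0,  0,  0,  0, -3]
λ = -3: alg = 5, geom = 4

Step 1 — factor the characteristic polynomial to read off the algebraic multiplicities:
  χ_A(x) = (x + 3)^5

Step 2 — compute geometric multiplicities via the rank-nullity identity g(λ) = n − rank(A − λI):
  rank(A − (-3)·I) = 1, so dim ker(A − (-3)·I) = n − 1 = 4

Summary:
  λ = -3: algebraic multiplicity = 5, geometric multiplicity = 4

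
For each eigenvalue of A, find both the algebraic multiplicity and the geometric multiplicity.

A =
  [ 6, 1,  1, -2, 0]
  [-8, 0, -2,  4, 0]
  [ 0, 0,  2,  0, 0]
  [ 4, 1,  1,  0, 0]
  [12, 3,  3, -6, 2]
λ = 2: alg = 5, geom = 4

Step 1 — factor the characteristic polynomial to read off the algebraic multiplicities:
  χ_A(x) = (x - 2)^5

Step 2 — compute geometric multiplicities via the rank-nullity identity g(λ) = n − rank(A − λI):
  rank(A − (2)·I) = 1, so dim ker(A − (2)·I) = n − 1 = 4

Summary:
  λ = 2: algebraic multiplicity = 5, geometric multiplicity = 4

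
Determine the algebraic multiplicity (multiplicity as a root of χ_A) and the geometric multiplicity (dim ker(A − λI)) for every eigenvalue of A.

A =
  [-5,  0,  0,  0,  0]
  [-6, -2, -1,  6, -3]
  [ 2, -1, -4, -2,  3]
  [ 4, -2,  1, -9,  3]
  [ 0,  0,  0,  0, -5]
λ = -5: alg = 5, geom = 3

Step 1 — factor the characteristic polynomial to read off the algebraic multiplicities:
  χ_A(x) = (x + 5)^5

Step 2 — compute geometric multiplicities via the rank-nullity identity g(λ) = n − rank(A − λI):
  rank(A − (-5)·I) = 2, so dim ker(A − (-5)·I) = n − 2 = 3

Summary:
  λ = -5: algebraic multiplicity = 5, geometric multiplicity = 3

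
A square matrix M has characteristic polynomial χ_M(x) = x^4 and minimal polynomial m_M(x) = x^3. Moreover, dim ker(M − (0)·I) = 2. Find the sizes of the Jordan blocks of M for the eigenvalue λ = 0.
Block sizes for λ = 0: [3, 1]

Step 1 — from the characteristic polynomial, algebraic multiplicity of λ = 0 is 4. From dim ker(M − (0)·I) = 2, there are exactly 2 Jordan blocks for λ = 0.
Step 2 — from the minimal polynomial, the factor (x − 0)^3 tells us the largest block for λ = 0 has size 3.
Step 3 — with total size 4, 2 blocks, and largest block 3, the block sizes (in nonincreasing order) are [3, 1].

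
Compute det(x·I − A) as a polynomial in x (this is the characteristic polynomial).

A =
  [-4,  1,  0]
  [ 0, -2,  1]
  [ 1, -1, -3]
x^3 + 9*x^2 + 27*x + 27

Expanding det(x·I − A) (e.g. by cofactor expansion or by noting that A is similar to its Jordan form J, which has the same characteristic polynomial as A) gives
  χ_A(x) = x^3 + 9*x^2 + 27*x + 27
which factors as (x + 3)^3. The eigenvalues (with algebraic multiplicities) are λ = -3 with multiplicity 3.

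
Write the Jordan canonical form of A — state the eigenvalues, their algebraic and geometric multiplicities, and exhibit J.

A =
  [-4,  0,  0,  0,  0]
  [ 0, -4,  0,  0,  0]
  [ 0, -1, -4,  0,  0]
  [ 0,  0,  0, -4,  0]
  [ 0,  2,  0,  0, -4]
J_2(-4) ⊕ J_1(-4) ⊕ J_1(-4) ⊕ J_1(-4)

The characteristic polynomial is
  det(x·I − A) = x^5 + 20*x^4 + 160*x^3 + 640*x^2 + 1280*x + 1024 = (x + 4)^5

Eigenvalues and multiplicities (the geometric multiplicity of λ is n − rank(A − λI), which equals the number of Jordan blocks for λ):
  λ = -4: algebraic multiplicity = 5, geometric multiplicity = 4

Determining the block sizes for each eigenvalue:
  λ = -4: 4 blocks summing to 5 forces exactly one block of size 2 and the rest size 1 → block sizes [2, 1, 1, 1]

Assembling the blocks gives a Jordan form
J =
  [-4,  1,  0,  0,  0]
  [ 0, -4,  0,  0,  0]
  [ 0,  0, -4,  0,  0]
  [ 0,  0,  0, -4,  0]
  [ 0,  0,  0,  0, -4]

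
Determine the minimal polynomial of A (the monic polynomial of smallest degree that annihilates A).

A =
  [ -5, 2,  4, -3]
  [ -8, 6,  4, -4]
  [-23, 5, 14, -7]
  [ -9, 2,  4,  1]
x^2 - 8*x + 16

The characteristic polynomial is χ_A(x) = (x - 4)^4, so the eigenvalues are known. The minimal polynomial is
  m_A(x) = Π_λ (x − λ)^{k_λ}
where k_λ is the size of the *largest* Jordan block for λ (equivalently, the smallest k with (A − λI)^k v = 0 for every generalised eigenvector v of λ).

  λ = 4: largest Jordan block has size 2, contributing (x − 4)^2

So m_A(x) = (x - 4)^2 = x^2 - 8*x + 16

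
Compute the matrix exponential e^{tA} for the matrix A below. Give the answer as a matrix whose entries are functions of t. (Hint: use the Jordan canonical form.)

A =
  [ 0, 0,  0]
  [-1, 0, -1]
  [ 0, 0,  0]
e^{tA} =
  [1, 0, 0]
  [-t, 1, -t]
  [0, 0, 1]

Strategy: write A = P · J · P⁻¹ where J is a Jordan canonical form, so e^{tA} = P · e^{tJ} · P⁻¹, and e^{tJ} can be computed block-by-block.

A has Jordan form
J =
  [0, 1, 0]
  [0, 0, 0]
  [0, 0, 0]
(up to reordering of blocks).

Per-block formulas:
  For a 2×2 Jordan block J_2(0): exp(t · J_2(0)) = e^(0t)·(I + t·N), where N is the 2×2 nilpotent shift.
  For a 1×1 block at λ = 0: exp(t · [0]) = [e^(0t)].

After assembling e^{tJ} and conjugating by P, we get:

e^{tA} =
  [1, 0, 0]
  [-t, 1, -t]
  [0, 0, 1]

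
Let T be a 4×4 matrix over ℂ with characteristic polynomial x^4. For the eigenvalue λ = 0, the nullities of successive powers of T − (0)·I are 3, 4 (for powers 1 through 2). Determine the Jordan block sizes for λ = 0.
Block sizes for λ = 0: [2, 1, 1]

From the dimensions of kernels of powers, the number of Jordan blocks of size at least j is d_j − d_{j−1} where d_j = dim ker(N^j) (with d_0 = 0). Computing the differences gives [3, 1].
The number of blocks of size exactly k is (#blocks of size ≥ k) − (#blocks of size ≥ k + 1), so the partition is: 2 block(s) of size 1, 1 block(s) of size 2.
In nonincreasing order the block sizes are [2, 1, 1].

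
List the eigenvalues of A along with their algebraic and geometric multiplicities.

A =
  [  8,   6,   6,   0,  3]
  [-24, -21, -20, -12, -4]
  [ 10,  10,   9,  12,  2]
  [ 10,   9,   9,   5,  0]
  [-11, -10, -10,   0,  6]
λ = -1: alg = 3, geom = 2; λ = 5: alg = 2, geom = 1

Step 1 — factor the characteristic polynomial to read off the algebraic multiplicities:
  χ_A(x) = (x - 5)^2*(x + 1)^3

Step 2 — compute geometric multiplicities via the rank-nullity identity g(λ) = n − rank(A − λI):
  rank(A − (-1)·I) = 3, so dim ker(A − (-1)·I) = n − 3 = 2
  rank(A − (5)·I) = 4, so dim ker(A − (5)·I) = n − 4 = 1

Summary:
  λ = -1: algebraic multiplicity = 3, geometric multiplicity = 2
  λ = 5: algebraic multiplicity = 2, geometric multiplicity = 1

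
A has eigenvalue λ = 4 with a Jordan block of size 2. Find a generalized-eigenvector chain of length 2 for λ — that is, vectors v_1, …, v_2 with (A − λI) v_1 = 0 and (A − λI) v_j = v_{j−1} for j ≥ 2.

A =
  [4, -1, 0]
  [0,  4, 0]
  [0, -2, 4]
A Jordan chain for λ = 4 of length 2:
v_1 = (-1, 0, -2)ᵀ
v_2 = (0, 1, 0)ᵀ

Let N = A − (4)·I. We want v_2 with N^2 v_2 = 0 but N^1 v_2 ≠ 0; then v_{j-1} := N · v_j for j = 2, …, 2.

Pick v_2 = (0, 1, 0)ᵀ.
Then v_1 = N · v_2 = (-1, 0, -2)ᵀ.

Sanity check: (A − (4)·I) v_1 = (0, 0, 0)ᵀ = 0. ✓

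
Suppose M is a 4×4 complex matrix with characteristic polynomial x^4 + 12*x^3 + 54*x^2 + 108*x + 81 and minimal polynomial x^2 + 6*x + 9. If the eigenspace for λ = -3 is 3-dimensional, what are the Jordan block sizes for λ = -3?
Block sizes for λ = -3: [2, 1, 1]

Step 1 — from the characteristic polynomial, algebraic multiplicity of λ = -3 is 4. From dim ker(M − (-3)·I) = 3, there are exactly 3 Jordan blocks for λ = -3.
Step 2 — from the minimal polynomial, the factor (x + 3)^2 tells us the largest block for λ = -3 has size 2.
Step 3 — with total size 4, 3 blocks, and largest block 2, the block sizes (in nonincreasing order) are [2, 1, 1].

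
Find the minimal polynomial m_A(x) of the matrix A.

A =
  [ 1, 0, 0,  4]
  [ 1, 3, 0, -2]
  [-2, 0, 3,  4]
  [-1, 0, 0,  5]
x^2 - 6*x + 9

The characteristic polynomial is χ_A(x) = (x - 3)^4, so the eigenvalues are known. The minimal polynomial is
  m_A(x) = Π_λ (x − λ)^{k_λ}
where k_λ is the size of the *largest* Jordan block for λ (equivalently, the smallest k with (A − λI)^k v = 0 for every generalised eigenvector v of λ).

  λ = 3: largest Jordan block has size 2, contributing (x − 3)^2

So m_A(x) = (x - 3)^2 = x^2 - 6*x + 9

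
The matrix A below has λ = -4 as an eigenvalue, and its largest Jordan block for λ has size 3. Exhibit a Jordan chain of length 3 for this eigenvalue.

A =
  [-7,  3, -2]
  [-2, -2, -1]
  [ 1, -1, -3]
A Jordan chain for λ = -4 of length 3:
v_1 = (1, 1, 0)ᵀ
v_2 = (-3, -2, 1)ᵀ
v_3 = (1, 0, 0)ᵀ

Let N = A − (-4)·I. We want v_3 with N^3 v_3 = 0 but N^2 v_3 ≠ 0; then v_{j-1} := N · v_j for j = 3, …, 2.

Pick v_3 = (1, 0, 0)ᵀ.
Then v_2 = N · v_3 = (-3, -2, 1)ᵀ.
Then v_1 = N · v_2 = (1, 1, 0)ᵀ.

Sanity check: (A − (-4)·I) v_1 = (0, 0, 0)ᵀ = 0. ✓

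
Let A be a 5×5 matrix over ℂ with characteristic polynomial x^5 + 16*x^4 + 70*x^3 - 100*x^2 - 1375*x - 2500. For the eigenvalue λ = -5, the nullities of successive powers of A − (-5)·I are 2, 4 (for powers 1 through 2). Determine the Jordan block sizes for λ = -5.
Block sizes for λ = -5: [2, 2]

From the dimensions of kernels of powers, the number of Jordan blocks of size at least j is d_j − d_{j−1} where d_j = dim ker(N^j) (with d_0 = 0). Computing the differences gives [2, 2].
The number of blocks of size exactly k is (#blocks of size ≥ k) − (#blocks of size ≥ k + 1), so the partition is: 2 block(s) of size 2.
In nonincreasing order the block sizes are [2, 2].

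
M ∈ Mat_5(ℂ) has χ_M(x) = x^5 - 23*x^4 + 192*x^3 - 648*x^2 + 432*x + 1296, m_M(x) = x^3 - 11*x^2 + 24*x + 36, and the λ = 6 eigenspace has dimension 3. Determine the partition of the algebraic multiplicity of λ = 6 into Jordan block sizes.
Block sizes for λ = 6: [2, 1, 1]

Step 1 — from the characteristic polynomial, algebraic multiplicity of λ = 6 is 4. From dim ker(M − (6)·I) = 3, there are exactly 3 Jordan blocks for λ = 6.
Step 2 — from the minimal polynomial, the factor (x − 6)^2 tells us the largest block for λ = 6 has size 2.
Step 3 — with total size 4, 3 blocks, and largest block 2, the block sizes (in nonincreasing order) are [2, 1, 1].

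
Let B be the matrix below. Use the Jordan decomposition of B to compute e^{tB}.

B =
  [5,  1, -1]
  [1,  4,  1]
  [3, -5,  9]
e^{tB} =
  [-t^2*exp(6*t)/2 - t*exp(6*t) + exp(6*t), t^2*exp(6*t) + t*exp(6*t), -t^2*exp(6*t)/2 - t*exp(6*t)]
  [t*exp(6*t), -2*t*exp(6*t) + exp(6*t), t*exp(6*t)]
  [t^2*exp(6*t)/2 + 3*t*exp(6*t), -t^2*exp(6*t) - 5*t*exp(6*t), t^2*exp(6*t)/2 + 3*t*exp(6*t) + exp(6*t)]

Strategy: write B = P · J · P⁻¹ where J is a Jordan canonical form, so e^{tB} = P · e^{tJ} · P⁻¹, and e^{tJ} can be computed block-by-block.

B has Jordan form
J =
  [6, 1, 0]
  [0, 6, 1]
  [0, 0, 6]
(up to reordering of blocks).

Per-block formulas:
  For a 3×3 Jordan block J_3(6): exp(t · J_3(6)) = e^(6t)·(I + t·N + (t^2/2)·N^2), where N is the 3×3 nilpotent shift.

After assembling e^{tJ} and conjugating by P, we get:

e^{tB} =
  [-t^2*exp(6*t)/2 - t*exp(6*t) + exp(6*t), t^2*exp(6*t) + t*exp(6*t), -t^2*exp(6*t)/2 - t*exp(6*t)]
  [t*exp(6*t), -2*t*exp(6*t) + exp(6*t), t*exp(6*t)]
  [t^2*exp(6*t)/2 + 3*t*exp(6*t), -t^2*exp(6*t) - 5*t*exp(6*t), t^2*exp(6*t)/2 + 3*t*exp(6*t) + exp(6*t)]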